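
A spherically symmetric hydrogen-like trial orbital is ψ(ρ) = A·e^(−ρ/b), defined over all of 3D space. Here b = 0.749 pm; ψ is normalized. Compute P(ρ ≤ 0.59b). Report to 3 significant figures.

With dV = 4πρ²dρ, the probability is ∫|ψ|² dV over ρ ≤ 0.59b.
The full normalization integral is A²·[π·b^3] = 1, fixing A².
Let u = ρ/b; then A², 4π and the length scale all cancel, so P = ∫_{0}^{0.59} u^2·e^(-2·u) du ÷ ∫_{0}^{∞} u^2·e^(-2·u) du.
An antiderivative of u^2·e^(-2·u) is -(2·u^2 + 2·u + 1)·e^(-2·u)/4; evaluating from 0 to 0.59 gives ≈ 0.029051, while the full integral is 1/4.
Taking the ratio yields P = 0.1162.

P ≈ 0.116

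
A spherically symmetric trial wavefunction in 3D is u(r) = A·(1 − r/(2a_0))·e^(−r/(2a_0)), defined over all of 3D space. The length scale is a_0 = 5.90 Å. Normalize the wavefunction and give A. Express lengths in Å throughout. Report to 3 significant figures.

A ≈ 0.0139 Å^(-3/2)

The normalization condition is ∫|u|² 4πr² dr = 1 from 0 to ∞.
The angular integral contributes 4π, leaving ∫₀^∞ r²|u|² dr.
∫|u|² 4πr² dr = A²·(8·π·a_0^3).
Setting this equal to 1 gives A² = 1/(8·π·a_0^3).
With a_0 = 5.90: A² = 0.0001937 and A = 0.01392.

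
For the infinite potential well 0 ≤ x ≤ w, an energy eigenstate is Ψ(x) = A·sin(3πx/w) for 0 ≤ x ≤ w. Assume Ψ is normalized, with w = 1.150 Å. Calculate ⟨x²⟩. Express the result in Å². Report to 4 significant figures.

By definition ⟨x²⟩ = ∫ x^2 |Ψ(x)|² dx.
Since the A² factors cancel between numerator and denominator, ⟨x²⟩ = -w^2/(18·π^2) + w^2/3.
Putting w = 1.150 gives 0.43339.

⟨x^2⟩ ≈ 0.4334 Å^2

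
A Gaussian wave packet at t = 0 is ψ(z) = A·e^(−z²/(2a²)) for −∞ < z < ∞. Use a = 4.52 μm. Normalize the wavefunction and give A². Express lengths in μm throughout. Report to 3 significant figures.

A^2 ≈ 0.125 μm^(-1)

The normalization condition is ∫|ψ|² dz = 1 from −∞ to ∞.
With ψ = A·e^(−z²/(2a²)), the integral evaluates to A²·[√(π)·a].
Hence A² = 1/[√(π)·a].
Plugging in a = 4.52 yields A = 0.3533.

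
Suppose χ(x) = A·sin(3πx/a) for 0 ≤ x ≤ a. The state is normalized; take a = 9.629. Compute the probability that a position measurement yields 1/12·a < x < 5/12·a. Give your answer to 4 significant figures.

P ≈ 0.3333

The probability is P = ∫ |χ|² dx over [1/12·a, 5/12·a].
The normalization integral ∫|χ|²dx over the whole domain equals a/2·A², and A² cancels in the ratio.
Substituting u = x/a, A² and the length scale cancel in the ratio: P = ∫_{1/12}^{5/12} sin(3·π·u)^2 du / ∫_{0}^{1} sin(3·π·u)^2 du.
An antiderivative of sin(3·π·u)^2 is u/2 - sin(6·π·u)/(12·π); evaluating from 1/12 to 5/12 gives 1/6, while the full integral is 1/2.
This works out to P = 1/3.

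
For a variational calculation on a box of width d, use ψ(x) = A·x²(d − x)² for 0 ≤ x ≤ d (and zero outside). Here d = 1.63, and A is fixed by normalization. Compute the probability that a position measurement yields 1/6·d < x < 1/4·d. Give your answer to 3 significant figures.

P ≈ 0.0400

P = ∫_{1/6·d}^{1/4·d} |ψ(x)|² dx.
Since A² = 1/(d^9/630), this is the region integral divided by the full normalization integral.
Let u = x/d; then A² and the length scale cancel, so P = ∫_{1/6}^{1/4} u^4·(1 - u)^4 du ÷ ∫_{0}^{1} u^4·(1 - u)^4 du.
An antiderivative of u^4·(1 - u)^4 is u^5·(70·u^4 - 315·u^3 + 540·u^2 - 420·u + 126)/630; evaluating from 1/6 to 1/4 gives ≈ 0.000063456, while the full integral is 1/630.
This works out to P = 0.03998.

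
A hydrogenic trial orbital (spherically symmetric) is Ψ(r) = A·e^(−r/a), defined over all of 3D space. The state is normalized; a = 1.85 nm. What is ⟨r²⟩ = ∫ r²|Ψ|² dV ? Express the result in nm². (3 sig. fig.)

⟨r²⟩ = ∫ r^2 |Ψ|² 4πr² dr over the full domain.
Using ∫₀^∞ rⁿ e^(−αr) dr = n!/αⁿ⁺¹, evaluating both integrals, ⟨r²⟩ = 3·a^2.
Putting a = 1.85 gives 10.27.

⟨r^2⟩ ≈ 10.3 nm^2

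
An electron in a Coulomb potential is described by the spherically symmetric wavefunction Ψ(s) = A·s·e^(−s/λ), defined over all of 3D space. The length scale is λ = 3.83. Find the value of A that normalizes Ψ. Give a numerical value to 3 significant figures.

A ≈ 0.0113

Normalization requires ∫|Ψ|² 4πs² ds = 1, integrated from 0 to ∞.
(Spherical symmetry: dV = 4πs² ds.)
With Ψ = A·s·e^(−s/λ), the integral evaluates to A²·[3·π·λ^5].
So A² = (3·π·λ^5)^(−1).
Plugging in λ = 3.83 yields A = 0.01135.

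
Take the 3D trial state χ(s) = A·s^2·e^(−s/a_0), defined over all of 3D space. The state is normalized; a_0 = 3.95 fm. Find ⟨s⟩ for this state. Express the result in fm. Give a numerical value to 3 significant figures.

⟨s⟩ = ∫ s |χ|² 4πs² ds over the full domain.
The ratio of the moment integral to the normalization integral gives ⟨s⟩ = 7·a_0/2.
Putting a_0 = 3.95 gives 13.83.

⟨s⟩ ≈ 13.8 fm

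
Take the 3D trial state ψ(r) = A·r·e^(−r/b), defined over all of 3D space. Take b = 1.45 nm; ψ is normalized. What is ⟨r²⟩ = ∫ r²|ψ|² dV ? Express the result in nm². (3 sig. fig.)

⟨r²⟩ = ∫ r^2 |ψ|² 4πr² dr over the full domain.
Recall ∫₀^∞ r^m e^(−r/β) dr = m!·β^(m+1), since the A² factors cancel between numerator and denominator, ⟨r²⟩ = 15·b^2/2.
With b = 1.45, ⟨r^2⟩ = 15.77.

⟨r^2⟩ ≈ 15.8 nm^2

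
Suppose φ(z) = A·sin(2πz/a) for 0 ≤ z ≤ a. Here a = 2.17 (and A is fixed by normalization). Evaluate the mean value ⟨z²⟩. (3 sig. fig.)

⟨z^2⟩ ≈ 1.51

By definition ⟨z²⟩ = ∫ z^2 |φ(z)|² dz.
With ∫₀^a sin²(nπz/a) dz = a/2, evaluating both integrals, ⟨z²⟩ = -a^2/(8·π^2) + a^2/3.
With a = 2.17, ⟨z^2⟩ = 1.510.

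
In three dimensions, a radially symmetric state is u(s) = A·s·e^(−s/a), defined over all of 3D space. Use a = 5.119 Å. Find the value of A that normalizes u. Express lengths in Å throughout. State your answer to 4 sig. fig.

A ≈ 0.005494 Å^(-5/2)

We need A² ∫|f|² 4πs² ds = 1, taking the integral from 0 to ∞.
(Spherical symmetry: dV = 4πs² ds.)
Recall ∫₀^∞ s^m e^(−s/β) ds = m!·β^(m+1), ∫|u|² 4πs² ds = A²·(3·π·a^5).
So A² = (3·π·a^5)^(−1).
With a = 5.119: A² = 0.000030186 and A = 0.0054942.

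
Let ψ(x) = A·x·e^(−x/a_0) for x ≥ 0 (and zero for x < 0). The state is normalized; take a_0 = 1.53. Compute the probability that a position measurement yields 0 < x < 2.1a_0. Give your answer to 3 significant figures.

|ψ|² is the probability density, so P = ∫_{0}^{2.1a_0} |ψ|² dx.
Since A² = 1/(a_0^3/4), this is the region integral divided by the full normalization integral.
Let u = x/a_0; then A² and the length scale cancel, so P = ∫_{0}^{2.1} u^2·e^(-2·u) du ÷ ∫_{0}^{∞} u^2·e^(-2·u) du.
With ∫ u^2·e^(-2·u) du = -(2·u^2 + 2·u + 1)·e^(-2·u)/4 + C, the region integral is 1/4 - 701·e^(-21/5)/200 and the full one is 1/4.
The result is P = 0.7898.

P ≈ 0.790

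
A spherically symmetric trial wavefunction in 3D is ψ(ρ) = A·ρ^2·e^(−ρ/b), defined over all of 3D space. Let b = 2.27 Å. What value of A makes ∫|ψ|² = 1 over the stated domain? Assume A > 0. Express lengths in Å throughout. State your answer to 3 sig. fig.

Require ∫ |ψ|² 4πρ² dρ = 1 over the whole domain.
The angular integral contributes 4π, leaving ∫₀^∞ ρ²|ψ|² dρ.
Carrying out the integral gives A² · 45·π·b^7/2.
Substituting b = 2.27 gives A² = 0.00004555, so A = 0.006749.

A ≈ 0.00675 Å^(-7/2)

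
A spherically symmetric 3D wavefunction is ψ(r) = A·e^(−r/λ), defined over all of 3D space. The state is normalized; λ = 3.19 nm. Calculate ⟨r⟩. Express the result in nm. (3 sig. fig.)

The expectation value is the |ψ|²-weighted average of r: ∫ r|ψ|² 4πr² dr.
The ratio of the moment integral to the normalization integral gives ⟨r⟩ = 3·λ/2.
With λ = 3.19, ⟨r⟩ = 4.785.

⟨r⟩ ≈ 4.79 nm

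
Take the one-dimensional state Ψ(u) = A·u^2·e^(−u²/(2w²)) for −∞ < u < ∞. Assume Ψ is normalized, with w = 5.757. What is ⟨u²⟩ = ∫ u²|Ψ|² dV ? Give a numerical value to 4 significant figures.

By definition ⟨u²⟩ = ∫ u^2 |Ψ(u)|² du.
Using the Gaussian integral ∫_{−∞}^{∞} e^(−αu²) du = √(π/α), the ratio of the moment integral to the normalization integral gives ⟨u²⟩ = 5·w^2/2.
With w = 5.757, ⟨u^2⟩ = 82.858.

⟨u^2⟩ ≈ 82.86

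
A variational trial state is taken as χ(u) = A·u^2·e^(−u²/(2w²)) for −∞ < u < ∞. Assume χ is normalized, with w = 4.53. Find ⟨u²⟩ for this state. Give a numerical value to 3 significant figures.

⟨u^2⟩ ≈ 51.3

⟨u²⟩ = ∫ u^2 |χ|² du over the full domain.
Using the Gaussian integral ∫_{−∞}^{∞} e^(−αu²) du = √(π/α), evaluating both integrals, ⟨u²⟩ = 5·w^2/2.
Putting w = 4.53 gives 51.30.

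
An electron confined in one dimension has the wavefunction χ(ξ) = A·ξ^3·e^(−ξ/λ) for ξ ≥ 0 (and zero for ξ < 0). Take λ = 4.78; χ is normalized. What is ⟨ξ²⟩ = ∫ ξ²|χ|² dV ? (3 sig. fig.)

By definition ⟨ξ²⟩ = ∫ ξ^2 |χ(ξ)|² dξ.
Since the A² factors cancel between numerator and denominator, ⟨ξ²⟩ = 14·λ^2.
With λ = 4.78, ⟨ξ^2⟩ = 319.9.

⟨ξ^2⟩ ≈ 320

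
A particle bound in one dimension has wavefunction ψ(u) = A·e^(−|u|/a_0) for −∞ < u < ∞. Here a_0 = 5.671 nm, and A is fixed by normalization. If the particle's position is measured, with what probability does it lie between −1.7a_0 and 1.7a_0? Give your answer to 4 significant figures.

P = ∫_{−1.7a_0}^{1.7a_0} |ψ(u)|² du.
With A² fixed by ∫|ψ|² = 1, i.e. A² = (a_0)^(−1), substitute and integrate.
By symmetry take twice the u ≥ 0 contribution in numerator and denominator; the 2's cancel. Substituting t = u/a_0, A² and the length scale cancel in the ratio: P = ∫_{0}^{1.7} e^(-2·t) dt / ∫_{0}^{∞} e^(-2·t) dt.
Using ∫ e^(-2·t) dt = -e^(-2·t)/2, the numerator is 1/2 - e^(-17/5)/2 and the denominator is 1/2.
This works out to P = 0.96663.

P ≈ 0.9666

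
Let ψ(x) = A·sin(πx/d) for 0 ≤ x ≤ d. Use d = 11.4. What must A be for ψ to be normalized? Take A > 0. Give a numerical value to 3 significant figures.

A ≈ 0.419

We need A² ∫|f|² dx = 1, taking the integral from 0 to d.
With ∫₀^d sin²(nπx/d) dx = d/2, with ψ = A·sin(πx/d), the integral evaluates to A²·[d/2].
So A² = (d/2)^(−1).
With d = 11.4: A² = 0.1754 and A = 0.4189.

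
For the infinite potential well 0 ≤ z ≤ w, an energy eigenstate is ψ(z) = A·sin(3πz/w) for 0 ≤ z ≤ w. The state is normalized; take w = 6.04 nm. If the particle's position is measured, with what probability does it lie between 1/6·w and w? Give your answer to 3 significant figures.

P ≈ 0.833

The probability is P = ∫ |ψ|² dz over [1/6·w, w].
Since A² = 1/(w/2), this is the region integral divided by the full normalization integral.
In terms of u = z/w (A² and the length scale cancel between numerator and denominator), P = [∫_{1/6}^{1} sin(3·π·u)^2 du] / [∫_{0}^{1} sin(3·π·u)^2 du].
Using ∫ sin(3·π·u)^2 du = u/2 - sin(6·π·u)/(12·π), the numerator is 5/12 and the denominator is 1/2.
Evaluating gives P = 5/6.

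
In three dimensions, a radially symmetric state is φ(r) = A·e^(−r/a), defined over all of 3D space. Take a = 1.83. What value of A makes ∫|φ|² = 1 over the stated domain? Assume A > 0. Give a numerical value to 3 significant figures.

Require ∫ |φ|² 4πr² dr = 1 over the whole domain.
With φ = A·e^(−r/a), the integral evaluates to A²·[π·a^3].
Setting this equal to 1 gives A² = 1/(π·a^3).
Plugging in a = 1.83 yields A = 0.2279.

A ≈ 0.228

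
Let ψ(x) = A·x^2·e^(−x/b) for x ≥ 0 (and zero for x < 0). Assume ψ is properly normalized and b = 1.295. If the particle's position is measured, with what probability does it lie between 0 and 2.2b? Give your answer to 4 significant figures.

P = ∫_{0}^{2.2b} |ψ(x)|² dx.
With A² fixed by ∫|ψ|² = 1, i.e. A² = (3·b^5/4)^(−1), substitute and integrate.
Let u = x/b; then A² and the length scale cancel, so P = ∫_{0}^{2.2} u^4·e^(-2·u) du ÷ ∫_{0}^{∞} u^4·e^(-2·u) du.
Using ∫ u^4·e^(-2·u) du = -(u^4/2 + u^3 + 3·u^2/2 + 3·u/2 + 3/4)·e^(-2·u), the numerator is ≈ 0.336612 and the denominator is 3/4.
The result is P = 0.44882.

P ≈ 0.4488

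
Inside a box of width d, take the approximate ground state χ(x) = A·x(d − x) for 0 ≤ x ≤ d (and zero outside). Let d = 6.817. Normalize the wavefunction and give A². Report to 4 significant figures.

The normalization condition is ∫|χ|² dx = 1 from 0 to d.
Expanding the polynomial and integrating term by term, the integral (without the A² prefactor) comes out to d^5/30.
Setting this equal to 1 gives A² = 1/(d^5/30).
Substituting d = 6.817 gives A² = 0.0020378, so A = 0.045142.

A^2 ≈ 0.002038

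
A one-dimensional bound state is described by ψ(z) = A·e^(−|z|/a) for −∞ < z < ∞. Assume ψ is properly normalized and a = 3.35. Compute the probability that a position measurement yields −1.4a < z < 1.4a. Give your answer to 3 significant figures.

P ≈ 0.939

The probability is P = ∫ |ψ|² dz over [−1.4a, 1.4a].
With A² fixed by ∫|ψ|² = 1, i.e. A² = (a)^(−1), substitute and integrate.
Both integrals are even about z = 0, so only the z ≥ 0 halves are needed (the factors of 2 cancel). Substituting u = z/a, A² and the length scale cancel in the ratio: P = ∫_{0}^{1.4} e^(-2·u) du / ∫_{0}^{∞} e^(-2·u) du.
Using ∫ e^(-2·u) du = -e^(-2·u)/2, the numerator is 1/2 - e^(-14/5)/2 and the denominator is 1/2.
Taking the ratio, P = 0.9392.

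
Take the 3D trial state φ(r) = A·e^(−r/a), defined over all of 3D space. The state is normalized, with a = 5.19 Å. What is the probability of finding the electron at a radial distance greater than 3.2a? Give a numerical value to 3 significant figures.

P ≈ 0.0463

P = ∫ |φ|² 4πr² dr over r > 3.2a.
Normalization gives A² = 1/(π·a^3).
In terms of u = r/a (A², 4π and the length scale all cancel between numerator and denominator), P = [∫_{3.2}^{∞} u^2·e^(-2·u) du] / [∫_{0}^{∞} u^2·e^(-2·u) du].
Using ∫ u^2·e^(-2·u) du = -(2·u^2 + 2·u + 1)·e^(-2·u)/4, the numerator is 697·e^(-32/5)/100 and the denominator is 1/4.
This evaluates to P = 0.04632.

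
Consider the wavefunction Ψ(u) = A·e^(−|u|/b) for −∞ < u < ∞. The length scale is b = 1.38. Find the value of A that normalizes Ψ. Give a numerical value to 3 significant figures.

A ≈ 0.851

We need A² ∫|f|² du = 1, taking the integral from −∞ to ∞.
Using ∫₀^∞ uⁿ e^(−αu) du = n!/αⁿ⁺¹, with Ψ = A·e^(−|u|/b), the integral evaluates to A²·[b].
Hence A² = 1/[b].
Plugging in b = 1.38 yields A = 0.8513.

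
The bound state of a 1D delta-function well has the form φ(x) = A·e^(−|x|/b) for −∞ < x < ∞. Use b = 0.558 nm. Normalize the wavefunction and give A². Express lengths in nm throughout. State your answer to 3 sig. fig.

A^2 ≈ 1.79 nm^(-1)

The normalization condition is ∫|φ|² dx = 1 from −∞ to ∞.
With φ = A·e^(−|x|/b), the integral evaluates to A²·[b].
Hence A² = 1/[b].
Plugging in b = 0.558 yields A = 1.339.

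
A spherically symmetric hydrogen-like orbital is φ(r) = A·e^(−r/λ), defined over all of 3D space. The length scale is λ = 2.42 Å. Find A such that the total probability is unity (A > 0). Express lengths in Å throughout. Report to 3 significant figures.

We need A² ∫|f|² 4πr² dr = 1, taking the integral from 0 to ∞.
(Spherical symmetry: dV = 4πr² dr.)
With ∫₀^∞ r^2 e^(−αr) dr = 2!/α^3, ∫|φ|² 4πr² dr = A²·(π·λ^3).
Hence A² = 1/[π·λ^3].
Plugging in λ = 2.42 yields A = 0.1499.

A ≈ 0.150 Å^(-3/2)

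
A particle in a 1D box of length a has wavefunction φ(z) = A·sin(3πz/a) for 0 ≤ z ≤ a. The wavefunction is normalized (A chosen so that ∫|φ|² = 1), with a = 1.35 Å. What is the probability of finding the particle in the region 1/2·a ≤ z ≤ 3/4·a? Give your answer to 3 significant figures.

P ≈ 0.197

The probability is P = ∫ |φ|² dz over [1/2·a, 3/4·a].
With A² fixed by ∫|φ|² = 1, i.e. A² = (a/2)^(−1), substitute and integrate.
In terms of u = z/a (A² and the length scale cancel between numerator and denominator), P = [∫_{1/2}^{3/4} sin(3·π·u)^2 du] / [∫_{0}^{1} sin(3·π·u)^2 du].
Using ∫ sin(3·π·u)^2 du = u/2 - sin(6·π·u)/(12·π), the numerator is 1/8 - 1/(12·π) and the denominator is 1/2.
This works out to P = (-2 + 3·π)/(12·π).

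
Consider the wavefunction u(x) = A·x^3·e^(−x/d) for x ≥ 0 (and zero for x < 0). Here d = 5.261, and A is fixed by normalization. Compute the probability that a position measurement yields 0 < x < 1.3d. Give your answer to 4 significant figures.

P ≈ 0.01717

P = ∫_{0}^{1.3d} |u(x)|² dx.
Since A² = 1/(45·d^7/8), this is the region integral divided by the full normalization integral.
Let t = x/d; then A² and the length scale cancel, so P = ∫_{0}^{1.3} t^6·e^(-2·t) dt ÷ ∫_{0}^{∞} t^6·e^(-2·t) dt.
With ∫ t^6·e^(-2·t) dt = -(4·t^6 + 12·t^5 + 30·t^4 + 60·t^3 + 90·t^2 + 90·t + 45)·e^(-2·t)/8 + C, the region integral is ≈ 0.0965818 and the full one is 45/8.
The result is P = 0.017170.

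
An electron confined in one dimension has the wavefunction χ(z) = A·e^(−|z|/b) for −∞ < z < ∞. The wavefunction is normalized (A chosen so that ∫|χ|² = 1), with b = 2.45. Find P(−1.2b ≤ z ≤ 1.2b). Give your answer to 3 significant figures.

P = ∫_{−1.2b}^{1.2b} |χ(z)|² dz.
The normalization integral ∫|χ|²dz over the whole domain equals b·A², and A² cancels in the ratio.
By symmetry take twice the z ≥ 0 contribution in numerator and denominator; the 2's cancel. Substituting u = z/b, A² and the length scale cancel in the ratio: P = ∫_{0}^{1.2} e^(-2·u) du / ∫_{0}^{∞} e^(-2·u) du.
Using ∫ e^(-2·u) du = -e^(-2·u)/2, the numerator is 1/2 - e^(-12/5)/2 and the denominator is 1/2.
This works out to P = 0.9093.

P ≈ 0.909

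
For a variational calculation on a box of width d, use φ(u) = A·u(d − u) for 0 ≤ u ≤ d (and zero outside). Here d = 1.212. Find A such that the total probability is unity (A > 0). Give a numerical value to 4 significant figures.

The normalization condition is ∫|φ|² du = 1 from 0 to d.
The integral (without the A² prefactor) comes out to d^5/30.
So A² = (d^5/30)^(−1).
Substituting d = 1.212 gives A² = 11.471, so A = 3.3869.

A ≈ 3.387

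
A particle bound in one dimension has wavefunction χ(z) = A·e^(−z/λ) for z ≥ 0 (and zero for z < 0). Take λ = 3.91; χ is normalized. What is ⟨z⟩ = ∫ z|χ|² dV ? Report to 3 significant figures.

⟨z⟩ ≈ 1.96

The expectation value is the |χ|²-weighted average of z: ∫ z|χ|² dz.
Since the A² factors cancel between numerator and denominator, ⟨z⟩ = λ/2.
Putting λ = 3.91 gives 1.955.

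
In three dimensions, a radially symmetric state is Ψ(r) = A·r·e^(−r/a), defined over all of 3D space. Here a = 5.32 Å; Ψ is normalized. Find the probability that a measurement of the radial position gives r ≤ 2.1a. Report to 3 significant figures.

P ≈ 0.410

Integrate the radial probability density 4πr²|Ψ|² over r ≤ 2.1a.
The full normalization integral is A²·[3·π·a^5] = 1, fixing A².
Substituting u = r/a, A², 4π and the length scale all cancel in the ratio: P = ∫_{0}^{2.1} u^4·e^(-2·u) du / ∫_{0}^{∞} u^4·e^(-2·u) du.
Using ∫ u^4·e^(-2·u) du = -(u^4/2 + u^3 + 3·u^2/2 + 3·u/2 + 3/4)·e^(-2·u), the numerator is ≈ 0.30763 and the denominator is 3/4.
The region integral divided by the full integral gives P = 0.4102.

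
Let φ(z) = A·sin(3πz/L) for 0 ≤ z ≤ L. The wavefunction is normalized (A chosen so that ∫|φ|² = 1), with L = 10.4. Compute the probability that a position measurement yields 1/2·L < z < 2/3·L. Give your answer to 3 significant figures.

|φ|² is the probability density, so P = ∫_{1/2·L}^{2/3·L} |φ|² dz.
The normalization integral ∫|φ|²dz over the whole domain equals L/2·A², and A² cancels in the ratio.
Let u = z/L; then A² and the length scale cancel, so P = ∫_{1/2}^{2/3} sin(3·π·u)^2 du ÷ ∫_{0}^{1} sin(3·π·u)^2 du.
An antiderivative of sin(3·π·u)^2 is u/2 - sin(6·π·u)/(12·π); evaluating from 1/2 to 2/3 gives 1/12, while the full integral is 1/2.
Evaluating gives P = 1/6.

P ≈ 0.167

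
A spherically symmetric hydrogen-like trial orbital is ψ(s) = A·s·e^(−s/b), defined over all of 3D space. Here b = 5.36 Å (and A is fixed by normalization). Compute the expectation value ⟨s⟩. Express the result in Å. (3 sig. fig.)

⟨s⟩ = ∫ s |ψ|² 4πs² ds over the full domain.
The ratio of the moment integral to the normalization integral gives ⟨s⟩ = 5·b/2.
Putting b = 5.36 gives 13.40.

⟨s⟩ ≈ 13.4 Å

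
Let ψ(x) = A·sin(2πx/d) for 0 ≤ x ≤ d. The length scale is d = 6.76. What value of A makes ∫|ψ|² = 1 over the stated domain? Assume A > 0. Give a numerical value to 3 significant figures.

We need A² ∫|f|² dx = 1, taking the integral from 0 to d.
Using sin²θ = (1 − cos 2θ)/2, carrying out the integral gives A² · d/2.
With d = 6.76: A² = 0.2959 and A = 0.5439.

A ≈ 0.544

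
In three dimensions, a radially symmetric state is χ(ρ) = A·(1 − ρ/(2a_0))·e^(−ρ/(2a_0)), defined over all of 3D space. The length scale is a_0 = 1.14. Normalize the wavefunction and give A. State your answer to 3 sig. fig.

Require ∫ |χ|² 4πρ² dρ = 1 over the whole domain.
(Spherical symmetry: dV = 4πρ² dρ.)
The integral (without the A² prefactor) comes out to 8·π·a_0^3.
Setting this equal to 1 gives A² = 1/(8·π·a_0^3).
Substituting a_0 = 1.14 gives A² = 0.02686, so A = 0.1639.

A ≈ 0.164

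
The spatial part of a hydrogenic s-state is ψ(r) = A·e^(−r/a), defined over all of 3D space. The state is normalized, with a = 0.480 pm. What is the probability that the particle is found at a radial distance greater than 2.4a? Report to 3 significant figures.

P ≈ 0.143

Integrate the radial probability density 4πr²|ψ|² over r > 2.4a.
The full normalization integral is A²·[π·a^3] = 1, fixing A².
Let u = r/a; then A², 4π and the length scale all cancel, so P = ∫_{2.4}^{∞} u^2·e^(-2·u) du ÷ ∫_{0}^{∞} u^2·e^(-2·u) du.
An antiderivative of u^2·e^(-2·u) is -(2·u^2 + 2·u + 1)·e^(-2·u)/4; evaluating from 2.4 to ∞ gives 433·e^(-24/5)/100, while the full integral is 1/4.
Taking the ratio yields P = 0.1425.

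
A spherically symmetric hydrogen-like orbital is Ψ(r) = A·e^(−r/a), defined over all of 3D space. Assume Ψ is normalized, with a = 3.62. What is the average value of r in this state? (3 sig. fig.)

By definition ⟨r⟩ = ∫ r |Ψ(r)|² 4πr² dr.
With ∫₀^∞ r^3 e^(−αr) dr = 3!/α^4, the ratio of the moment integral to the normalization integral gives ⟨r⟩ = 3·a/2.
Putting a = 3.62 gives 5.430.

⟨r⟩ ≈ 5.43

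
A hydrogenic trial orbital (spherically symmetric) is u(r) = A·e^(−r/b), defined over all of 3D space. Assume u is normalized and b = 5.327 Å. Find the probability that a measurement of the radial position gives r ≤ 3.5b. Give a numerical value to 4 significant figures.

P ≈ 0.9704

With dV = 4πr²dr, the probability is ∫|u|² dV over r ≤ 3.5b.
Normalization gives A² = 1/(π·b^3).
Substituting t = r/b, A², 4π and the length scale all cancel in the ratio: P = ∫_{0}^{3.5} t^2·e^(-2·t) dt / ∫_{0}^{∞} t^2·e^(-2·t) dt.
Using ∫ t^2·e^(-2·t) dt = -(2·t^2 + 2·t + 1)·e^(-2·t)/4, the numerator is 1/4 - 65·e^(-7)/8 and the denominator is 1/4.
Taking the ratio yields P = 0.97036.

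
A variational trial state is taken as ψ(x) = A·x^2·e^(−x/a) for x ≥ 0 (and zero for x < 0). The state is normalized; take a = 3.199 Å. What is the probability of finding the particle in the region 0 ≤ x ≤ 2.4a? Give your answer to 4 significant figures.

P ≈ 0.5237

The probability is P = ∫ |ψ|² dx over [0, 2.4a].
The normalization integral ∫|ψ|²dx over the whole domain equals 3·a^5/4·A², and A² cancels in the ratio.
Substituting u = x/a, A² and the length scale cancel in the ratio: P = ∫_{0}^{2.4} u^4·e^(-2·u) du / ∫_{0}^{∞} u^4·e^(-2·u) du.
Using ∫ u^4·e^(-2·u) du = -(u^4/2 + u^3 + 3·u^2/2 + 3·u/2 + 3/4)·e^(-2·u), the numerator is ≈ 0.392806 and the denominator is 3/4.
Evaluating gives P = 0.52374.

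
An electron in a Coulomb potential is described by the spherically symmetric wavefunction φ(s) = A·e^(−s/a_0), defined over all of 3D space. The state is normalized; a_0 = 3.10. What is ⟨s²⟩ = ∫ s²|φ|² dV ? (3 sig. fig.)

⟨s²⟩ = ∫ s^2 |φ|² 4πs² ds over the full domain.
Since the A² factors cancel between numerator and denominator, ⟨s²⟩ = 3·a_0^2.
Putting a_0 = 3.10 gives 28.83.

⟨s^2⟩ ≈ 28.8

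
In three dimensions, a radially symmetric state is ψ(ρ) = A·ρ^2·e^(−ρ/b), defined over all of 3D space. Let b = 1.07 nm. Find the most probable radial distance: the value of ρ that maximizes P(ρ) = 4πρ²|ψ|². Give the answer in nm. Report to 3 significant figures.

The maximum of P(ρ) = 4πρ²|ψ|² occurs where its derivative vanishes.
This gives ρ = 3·b.
With b = 1.07, the most probable radial distance is 3.210 nm.

ρ ≈ 3.21 nm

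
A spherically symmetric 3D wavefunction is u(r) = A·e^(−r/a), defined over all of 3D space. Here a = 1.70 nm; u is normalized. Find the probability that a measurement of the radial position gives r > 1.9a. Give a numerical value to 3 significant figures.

P ≈ 0.269

P = ∫ |u|² 4πr² dr over r > 1.9a.
Normalization gives A² = 1/(π·a^3).
In terms of t = r/a (A², 4π and the length scale all cancel between numerator and denominator), P = [∫_{1.9}^{∞} t^2·e^(-2·t) dt] / [∫_{0}^{∞} t^2·e^(-2·t) dt].
With ∫ t^2·e^(-2·t) dt = -(2·t^2 + 2·t + 1)·e^(-2·t)/4 + C, the region integral is 601·e^(-19/5)/200 and the full one is 1/4.
Taking the ratio yields P = 0.2689.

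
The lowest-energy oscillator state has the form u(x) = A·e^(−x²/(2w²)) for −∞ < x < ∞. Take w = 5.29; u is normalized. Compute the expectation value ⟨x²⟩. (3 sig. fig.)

⟨x^2⟩ ≈ 14.0

The expectation value is the |u|²-weighted average of x^2: ∫ x^2|u|² dx.
With ∫_{−∞}^{∞} x^(2m) e^(−αx²) dx = (2m−1)!!·√π / (2^m α^(m+1/2)), evaluating both integrals, ⟨x²⟩ = w^2/2.
With w = 5.29, ⟨x^2⟩ = 13.99.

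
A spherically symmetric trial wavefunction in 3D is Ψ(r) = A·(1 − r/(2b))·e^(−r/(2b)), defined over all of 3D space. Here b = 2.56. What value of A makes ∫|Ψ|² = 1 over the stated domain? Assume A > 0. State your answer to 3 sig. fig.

The normalization condition is ∫|Ψ|² 4πr² dr = 1 from 0 to ∞.
(Spherical symmetry: dV = 4πr² dr.)
Recall ∫₀^∞ r^m e^(−r/β) dr = m!·β^(m+1), the integral (without the A² prefactor) comes out to 8·π·b^3.
So A² = (8·π·b^3)^(−1).
Plugging in b = 2.56 yields A = 0.04870.

A ≈ 0.0487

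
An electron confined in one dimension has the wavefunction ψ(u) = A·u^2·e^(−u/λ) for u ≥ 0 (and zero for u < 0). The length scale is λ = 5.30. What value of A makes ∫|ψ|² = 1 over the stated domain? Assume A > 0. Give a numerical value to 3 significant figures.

The normalization condition is ∫|ψ|² du = 1 from 0 to ∞.
Recall ∫₀^∞ u^m e^(−u/β) du = m!·β^(m+1), the integral (without the A² prefactor) comes out to 3·λ^5/4.
So A² = (3·λ^5/4)^(−1).
Substituting λ = 5.30 gives A² = 0.0003188, so A = 0.01786.

A ≈ 0.0179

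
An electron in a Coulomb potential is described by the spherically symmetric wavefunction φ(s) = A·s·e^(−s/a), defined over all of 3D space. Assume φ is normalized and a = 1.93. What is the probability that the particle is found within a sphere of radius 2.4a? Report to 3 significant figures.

Integrate the radial probability density 4πs²|φ|² over s ≤ 2.4a.
A² is fixed by ∫₀^∞ 4πs²|φ|² ds = 1, i.e. A² = (3·π·a^5)^(−1).
Let u = s/a; then A², 4π and the length scale all cancel, so P = ∫_{0}^{2.4} u^4·e^(-2·u) du ÷ ∫_{0}^{∞} u^4·e^(-2·u) du.
With ∫ u^4·e^(-2·u) du = -(u^4/2 + u^3 + 3·u^2/2 + 3·u/2 + 3/4)·e^(-2·u) + C, the region integral is ≈ 0.39281 and the full one is 3/4.
This evaluates to P = 0.5237.

P ≈ 0.524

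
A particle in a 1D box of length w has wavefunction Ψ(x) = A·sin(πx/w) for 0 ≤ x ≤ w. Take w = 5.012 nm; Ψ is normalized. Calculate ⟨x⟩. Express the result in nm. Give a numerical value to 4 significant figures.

⟨x⟩ = ∫ x |Ψ|² dx over the full domain.
Since the A² factors cancel between numerator and denominator, ⟨x⟩ = w/2.
With w = 5.012, ⟨x⟩ = 2.5060.

⟨x⟩ ≈ 2.506 nm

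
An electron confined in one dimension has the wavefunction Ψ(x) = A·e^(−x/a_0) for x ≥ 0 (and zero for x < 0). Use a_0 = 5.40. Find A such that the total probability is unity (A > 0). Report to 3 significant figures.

A ≈ 0.609

The normalization condition is ∫|Ψ|² dx = 1 from 0 to ∞.
Using ∫₀^∞ xⁿ e^(−αx) dx = n!/αⁿ⁺¹, with Ψ = A·e^(−x/a_0), the integral evaluates to A²·[a_0/2].
Hence A² = 1/[a_0/2].
With a_0 = 5.40: A² = 0.3704 and A = 0.6086.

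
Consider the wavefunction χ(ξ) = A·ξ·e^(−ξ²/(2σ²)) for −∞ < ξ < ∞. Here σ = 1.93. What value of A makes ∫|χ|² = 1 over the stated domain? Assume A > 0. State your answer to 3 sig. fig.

Require ∫ |χ|² dξ = 1 over the whole domain.
With χ = A·ξ·e^(−ξ²/(2σ²)), the integral evaluates to A²·[√(π)·σ^3/2].
Substituting σ = 1.93 gives A² = 0.1570, so A = 0.3962.

A ≈ 0.396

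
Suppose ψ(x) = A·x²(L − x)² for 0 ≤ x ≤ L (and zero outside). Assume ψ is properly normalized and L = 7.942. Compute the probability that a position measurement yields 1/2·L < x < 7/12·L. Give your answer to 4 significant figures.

The probability is P = ∫ |ψ|² dx over [1/2·L, 7/12·L].
Since A² = 1/(L^9/630), this is the region integral divided by the full normalization integral.
Substituting u = x/L, A² and the length scale cancel in the ratio: P = ∫_{1/2}^{7/12} u^4·(1 - u)^4 du / ∫_{0}^{1} u^4·(1 - u)^4 du.
An antiderivative of u^4·(1 - u)^4 is u^5·(70·u^4 - 315·u^3 + 540·u^2 - 420·u + 126)/630; evaluating from 1/2 to 7/12 gives ≈ 0.000313762, while the full integral is 1/630.
This works out to P = 0.19767.

P ≈ 0.1977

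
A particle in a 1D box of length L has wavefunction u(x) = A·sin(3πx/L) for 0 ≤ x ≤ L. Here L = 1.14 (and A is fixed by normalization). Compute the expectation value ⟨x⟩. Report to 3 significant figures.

⟨x⟩ ≈ 0.570

⟨x⟩ = ∫ x |u|² dx over the full domain.
The ratio of the moment integral to the normalization integral gives ⟨x⟩ = L/2.
Putting L = 1.14 gives 0.5700.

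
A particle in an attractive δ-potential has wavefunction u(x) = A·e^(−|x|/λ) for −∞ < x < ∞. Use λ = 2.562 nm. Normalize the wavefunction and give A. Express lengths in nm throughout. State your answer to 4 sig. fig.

The normalization condition is ∫|u|² dx = 1 from −∞ to ∞.
∫|u|² dx = A²·(λ).
Hence A² = 1/[λ].
Substituting λ = 2.562 gives A² = 0.39032, so A = 0.62476.

A ≈ 0.6248 nm^(-1/2)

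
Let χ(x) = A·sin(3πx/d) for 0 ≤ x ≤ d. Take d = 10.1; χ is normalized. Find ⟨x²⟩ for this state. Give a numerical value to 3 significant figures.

⟨x^2⟩ ≈ 33.4

The expectation value is the |χ|²-weighted average of x^2: ∫ x^2|χ|² dx.
Since the A² factors cancel between numerator and denominator, ⟨x²⟩ = -d^2/(18·π^2) + d^2/3.
With d = 10.1, ⟨x^2⟩ = 33.43.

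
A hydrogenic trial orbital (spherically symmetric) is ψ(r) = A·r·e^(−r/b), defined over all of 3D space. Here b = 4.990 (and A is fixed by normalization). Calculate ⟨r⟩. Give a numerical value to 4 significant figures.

The expectation value is the |ψ|²-weighted average of r: ∫ r|ψ|² 4πr² dr.
Using ∫₀^∞ rⁿ e^(−αr) dr = n!/αⁿ⁺¹, the ratio of the moment integral to the normalization integral gives ⟨r⟩ = 5·b/2.
With b = 4.990, ⟨r⟩ = 12.475.

⟨r⟩ ≈ 12.48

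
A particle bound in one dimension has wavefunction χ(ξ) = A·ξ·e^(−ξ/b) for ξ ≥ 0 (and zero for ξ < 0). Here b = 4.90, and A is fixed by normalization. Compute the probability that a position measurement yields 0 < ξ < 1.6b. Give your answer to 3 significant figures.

P = ∫_{0}^{1.6b} |χ(ξ)|² dξ.
With A² fixed by ∫|χ|² = 1, i.e. A² = (b^3/4)^(−1), substitute and integrate.
Let u = ξ/b; then A² and the length scale cancel, so P = ∫_{0}^{1.6} u^2·e^(-2·u) du ÷ ∫_{0}^{∞} u^2·e^(-2·u) du.
Using ∫ u^2·e^(-2·u) du = -(2·u^2 + 2·u + 1)·e^(-2·u)/4, the numerator is 1/4 - 233·e^(-16/5)/100 and the denominator is 1/4.
This works out to P = 0.6201.

P ≈ 0.620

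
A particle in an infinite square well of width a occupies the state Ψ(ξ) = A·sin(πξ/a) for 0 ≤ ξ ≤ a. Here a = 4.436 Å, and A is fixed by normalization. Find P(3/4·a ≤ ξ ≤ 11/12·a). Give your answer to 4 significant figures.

P ≈ 0.08709

The probability is P = ∫ |Ψ|² dξ over [3/4·a, 11/12·a].
With A² fixed by ∫|Ψ|² = 1, i.e. A² = (a/2)^(−1), substitute and integrate.
Substituting u = ξ/a, A² and the length scale cancel in the ratio: P = ∫_{3/4}^{11/12} sin(π·u)^2 du / ∫_{0}^{1} sin(π·u)^2 du.
An antiderivative of sin(π·u)^2 is u/2 - sin(2·π·u)/(4·π); evaluating from 3/4 to 11/12 gives 1/12 - 1/(8·π), while the full integral is 1/2.
This works out to P = (-3 + 2·π)/(12·π).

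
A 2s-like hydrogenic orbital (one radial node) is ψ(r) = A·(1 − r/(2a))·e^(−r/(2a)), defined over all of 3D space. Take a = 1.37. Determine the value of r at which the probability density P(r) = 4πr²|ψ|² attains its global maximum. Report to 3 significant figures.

r ≈ 7.17

The maximum of P(r) = 4πr²|ψ|² occurs where its derivative vanishes.
Solving yields r = a·(√(5) + 3).
With a = 1.37, the most probable radial distance is 7.173.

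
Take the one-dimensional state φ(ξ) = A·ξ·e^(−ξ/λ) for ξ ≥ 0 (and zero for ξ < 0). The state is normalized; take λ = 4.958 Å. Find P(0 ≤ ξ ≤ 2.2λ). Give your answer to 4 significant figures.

P = ∫_{0}^{2.2λ} |φ(ξ)|² dξ.
The normalization integral ∫|φ|²dξ over the whole domain equals λ^3/4·A², and A² cancels in the ratio.
Substituting u = ξ/λ, A² and the length scale cancel in the ratio: P = ∫_{0}^{2.2} u^2·e^(-2·u) du / ∫_{0}^{∞} u^2·e^(-2·u) du.
Using ∫ u^2·e^(-2·u) du = -(2·u^2 + 2·u + 1)·e^(-2·u)/4, the numerator is 1/4 - 377·e^(-22/5)/100 and the denominator is 1/4.
Taking the ratio, P = 0.81486.

P ≈ 0.8149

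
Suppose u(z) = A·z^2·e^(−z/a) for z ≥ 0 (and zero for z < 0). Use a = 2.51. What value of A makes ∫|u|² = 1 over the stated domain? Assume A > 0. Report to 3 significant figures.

We need A² ∫|f|² dz = 1, taking the integral from 0 to ∞.
∫|u|² dz = A²·(3·a^5/4).
Setting this equal to 1 gives A² = 1/(3·a^5/4).
With a = 2.51: A² = 0.01338 and A = 0.1157.

A ≈ 0.116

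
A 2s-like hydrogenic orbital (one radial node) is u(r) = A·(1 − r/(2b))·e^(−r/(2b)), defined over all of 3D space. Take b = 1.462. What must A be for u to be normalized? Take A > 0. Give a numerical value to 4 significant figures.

A ≈ 0.1128

Normalization requires ∫|u|² 4πr² dr = 1, integrated from 0 to ∞.
Using ∫₀^∞ rⁿ e^(−αr) dr = n!/αⁿ⁺¹, the integral (without the A² prefactor) comes out to 8·π·b^3.
Hence A² = 1/[8·π·b^3].
Substituting b = 1.462 gives A² = 0.012733, so A = 0.11284.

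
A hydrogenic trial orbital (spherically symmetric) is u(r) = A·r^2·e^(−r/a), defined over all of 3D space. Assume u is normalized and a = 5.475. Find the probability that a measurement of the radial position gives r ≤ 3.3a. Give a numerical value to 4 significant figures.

P ≈ 0.4892

P = ∫ |u|² 4πr² dr over r ≤ 3.3a.
Normalization gives A² = 1/(45·π·a^7/2).
Let t = r/a; then A², 4π and the length scale all cancel, so P = ∫_{0}^{3.3} t^6·e^(-2·t) dt ÷ ∫_{0}^{∞} t^6·e^(-2·t) dt.
An antiderivative of t^6·e^(-2·t) is -(4·t^6 + 12·t^5 + 30·t^4 + 60·t^3 + 90·t^2 + 90·t + 45)·e^(-2·t)/8; evaluating from 0 to 3.3 gives ≈ 2.75153, while the full integral is 45/8.
The region integral divided by the full integral gives P = 0.48916.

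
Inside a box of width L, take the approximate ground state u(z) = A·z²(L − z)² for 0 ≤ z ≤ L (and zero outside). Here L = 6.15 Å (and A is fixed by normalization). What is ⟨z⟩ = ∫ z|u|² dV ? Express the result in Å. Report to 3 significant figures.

⟨z⟩ = ∫ z |u|² dz over the full domain.
Expanding the polynomial and integrating term by term, evaluating both integrals, ⟨z⟩ = L/2.
Putting L = 6.15 gives 3.075.

⟨z⟩ ≈ 3.08 Å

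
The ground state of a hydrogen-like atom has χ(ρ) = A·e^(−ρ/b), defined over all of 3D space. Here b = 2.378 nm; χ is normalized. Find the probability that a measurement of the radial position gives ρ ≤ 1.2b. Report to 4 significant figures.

P ≈ 0.4303

Integrate the radial probability density 4πρ²|χ|² over ρ ≤ 1.2b.
The full normalization integral is A²·[π·b^3] = 1, fixing A².
In terms of u = ρ/b (A², 4π and the length scale all cancel between numerator and denominator), P = [∫_{0}^{1.2} u^2·e^(-2·u) du] / [∫_{0}^{∞} u^2·e^(-2·u) du].
An antiderivative of u^2·e^(-2·u) is -(2·u^2 + 2·u + 1)·e^(-2·u)/4; evaluating from 0 to 1.2 gives 1/4 - 157·e^(-12/5)/100, while the full integral is 1/4.
This evaluates to P = 0.43029.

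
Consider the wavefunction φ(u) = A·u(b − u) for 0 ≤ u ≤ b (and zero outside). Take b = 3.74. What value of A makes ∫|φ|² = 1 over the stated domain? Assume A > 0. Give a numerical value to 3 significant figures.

Normalization requires ∫|φ|² du = 1, integrated from 0 to b.
The integral (without the A² prefactor) comes out to b^5/30.
So A² = (b^5/30)^(−1).
With b = 3.74: A² = 0.04100 and A = 0.2025.

A ≈ 0.202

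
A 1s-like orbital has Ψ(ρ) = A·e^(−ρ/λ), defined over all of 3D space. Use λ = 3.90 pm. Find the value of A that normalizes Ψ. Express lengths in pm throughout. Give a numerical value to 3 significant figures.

A ≈ 0.0733 pm^(-3/2)

Normalization requires ∫|Ψ|² 4πρ² dρ = 1, integrated from 0 to ∞.
With Ψ = A·e^(−ρ/λ), the integral evaluates to A²·[π·λ^3].
Setting this equal to 1 gives A² = 1/(π·λ^3).
With λ = 3.90: A² = 0.005366 and A = 0.07325.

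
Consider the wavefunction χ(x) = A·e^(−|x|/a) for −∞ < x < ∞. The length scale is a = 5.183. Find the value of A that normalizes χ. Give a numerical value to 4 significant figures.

A ≈ 0.4392

Normalization requires ∫|χ|² dx = 1, integrated from −∞ to ∞.
Using ∫₀^∞ xⁿ e^(−αx) dx = n!/αⁿ⁺¹, the integral (without the A² prefactor) comes out to a.
Hence A² = 1/[a].
Plugging in a = 5.183 yields A = 0.43925.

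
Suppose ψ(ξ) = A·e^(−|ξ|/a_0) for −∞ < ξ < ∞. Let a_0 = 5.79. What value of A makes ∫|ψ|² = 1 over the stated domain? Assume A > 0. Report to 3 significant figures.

A ≈ 0.416

The normalization condition is ∫|ψ|² dξ = 1 from −∞ to ∞.
∫|ψ|² dξ = A²·(a_0).
So A² = (a_0)^(−1).
Substituting a_0 = 5.79 gives A² = 0.1727, so A = 0.4156.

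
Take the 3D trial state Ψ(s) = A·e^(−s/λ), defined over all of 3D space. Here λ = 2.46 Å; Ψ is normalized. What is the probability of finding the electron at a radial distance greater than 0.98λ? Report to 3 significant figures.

P ≈ 0.688

With dV = 4πs²ds, the probability is ∫|Ψ|² dV over s > 0.98λ.
The full normalization integral is A²·[π·λ^3] = 1, fixing A².
In terms of u = s/λ (A², 4π and the length scale all cancel between numerator and denominator), P = [∫_{0.98}^{∞} u^2·e^(-2·u) du] / [∫_{0}^{∞} u^2·e^(-2·u) du].
Using ∫ u^2·e^(-2·u) du = -(2·u^2 + 2·u + 1)·e^(-2·u)/4, the numerator is 6101·e^(-49/25)/5000 and the denominator is 1/4.
The region integral divided by the full integral gives P = 0.6875.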